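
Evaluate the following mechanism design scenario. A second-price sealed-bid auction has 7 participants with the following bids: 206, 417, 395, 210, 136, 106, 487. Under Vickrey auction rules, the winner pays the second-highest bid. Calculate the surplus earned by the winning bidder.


Step 1: Sort bids in descending order: 487, 417, 395, 210, 206, 136, 106
Step 2: The winning bid is the highest: 487
Step 3: The payment equals the second-highest bid: 417
Step 4: Surplus = winner's bid - payment = 487 - 417 = 70

70


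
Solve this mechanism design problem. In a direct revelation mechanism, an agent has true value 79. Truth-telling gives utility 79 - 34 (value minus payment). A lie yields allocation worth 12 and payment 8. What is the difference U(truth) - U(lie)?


Step 1: U(truth) = value - payment = 79 - 34 = 45
Step 2: U(lie) = allocation - payment = 12 - 8 = 4
Step 3: IC gap = 45 - 4 = 41

41


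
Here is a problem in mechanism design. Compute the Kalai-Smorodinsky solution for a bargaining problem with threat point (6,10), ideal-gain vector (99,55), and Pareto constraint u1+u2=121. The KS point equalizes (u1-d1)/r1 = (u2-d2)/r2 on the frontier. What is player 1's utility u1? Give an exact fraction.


Step 1: At the KS point, (u1-d1)/r1 = (u2-d2)/r2 = t and u1+u2 = 121
Step 2: u1 = d1 + r1*t and u2 = d2 + r2*t, so (d1 + r1*t) + (d2 + r2*t) = 121
Step 3: t = (121 - 6 - 10)/(99 + 55) = 105/154 = 15/22
Step 4: u1 = d1 + r1*t = 6 + 99 * 15/22 = 147/2
Step 5: (Check: u2 = d2 + r2*t = 95/2; u1+u2 = 147/2 + 95/2 = 121, on the frontier.)

147/2


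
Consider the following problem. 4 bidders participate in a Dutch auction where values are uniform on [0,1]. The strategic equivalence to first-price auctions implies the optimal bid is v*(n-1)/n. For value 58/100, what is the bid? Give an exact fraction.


Step 1: Dutch auctions are strategically equivalent to first-price auctions
Step 2: The equilibrium bid is b(v) = v*(n-1)/n
Step 3: b = 29/50 * 3/4
Step 4: b = 87/200

87/200


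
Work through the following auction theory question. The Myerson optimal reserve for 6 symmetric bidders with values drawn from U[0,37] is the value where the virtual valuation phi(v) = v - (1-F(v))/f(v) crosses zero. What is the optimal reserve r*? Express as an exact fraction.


Step 1: For U[0,37], F(v) = v/37 and f(v) = 1/37
Step 2: phi(v) = v - (1 - v/37)/(1/37) = v - (37 - v) = 2v - 37
Step 3: Set phi(r*) = 0: 2r* - 37 = 0
Step 4: r* = 37/2 (the number of bidders n = 6 does not enter)

37/2


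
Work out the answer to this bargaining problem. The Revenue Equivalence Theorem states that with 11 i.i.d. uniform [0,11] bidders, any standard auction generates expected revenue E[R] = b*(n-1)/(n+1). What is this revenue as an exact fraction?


Step 1: By Revenue Equivalence, expected revenue = b*(n-1)/(n+1)
Step 2: Substituting n = 11, b = 11
Step 3: Revenue = 11*(11-1)/(11+1) = 11*10/12
Step 4: Revenue = 110/12 = 55/6

55/6


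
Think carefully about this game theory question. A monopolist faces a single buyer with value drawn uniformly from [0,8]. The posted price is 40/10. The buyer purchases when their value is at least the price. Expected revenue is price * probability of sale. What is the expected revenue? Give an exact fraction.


Step 1: Posted price r = 4, value support [0,8]
Step 2: P(v >= r) = (8 - 4)/8 = 1/2
Step 3: Expected revenue = r * P(v >= r) = 4 * 1/2
Step 4: Revenue = 2

2


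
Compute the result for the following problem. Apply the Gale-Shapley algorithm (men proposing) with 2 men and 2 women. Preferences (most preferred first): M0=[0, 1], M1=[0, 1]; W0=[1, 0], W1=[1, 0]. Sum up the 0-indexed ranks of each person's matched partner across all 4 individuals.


Step 1: Run Gale-Shapley (men propose, women hold best offer):
  M0 proposes to W0; she accepts
  M1 proposes to W0; she switches from M0
  M0 proposes to W1; she accepts
Step 2: Final matching: W0-M1, W1-M0
Step 3: 0-indexed ranks (man's rank of his match, then woman's): 0 + 0 + 1 + 1
Step 4: Total rank sum = 2

2


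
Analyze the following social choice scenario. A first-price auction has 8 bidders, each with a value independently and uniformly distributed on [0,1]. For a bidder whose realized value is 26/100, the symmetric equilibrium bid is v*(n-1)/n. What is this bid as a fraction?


Step 1: The symmetric BNE bidding function is b(v) = v * (n-1) / n
Step 2: Substitute v = 13/50 and n = 8
Step 3: b = 13/50 * 7/8
Step 4: b = 91/400

91/400


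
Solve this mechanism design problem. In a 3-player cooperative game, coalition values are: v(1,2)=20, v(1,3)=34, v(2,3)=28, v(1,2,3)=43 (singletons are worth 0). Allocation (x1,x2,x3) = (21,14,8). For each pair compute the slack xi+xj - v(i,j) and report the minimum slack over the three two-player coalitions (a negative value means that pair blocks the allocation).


Step 1: Slack for coalition (1,2): x1+x2 - v12 = 35 - 20 = 15
Step 2: Slack for coalition (1,3): x1+x3 - v13 = 29 - 34 = -5
Step 3: Slack for coalition (2,3): x2+x3 - v23 = 22 - 28 = -6
Step 4: Minimum slack = min(15, -5, -6) = -6, attained by (2,3); coalition (2,3) can block (slack < 0), so the allocation is not in the core

-6


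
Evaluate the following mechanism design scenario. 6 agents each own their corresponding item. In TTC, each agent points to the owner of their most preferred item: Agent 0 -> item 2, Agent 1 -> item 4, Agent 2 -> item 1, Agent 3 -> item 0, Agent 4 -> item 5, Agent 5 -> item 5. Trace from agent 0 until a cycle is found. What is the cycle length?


Step 1: Trace the pointer graph from agent 0: 0 -> 2 -> 1 -> 4 -> 5 -> 5
Step 2: A cycle is detected when we revisit agent 5
Step 3: The cycle is: 5 -> 5
Step 4: Cycle length = 1

1


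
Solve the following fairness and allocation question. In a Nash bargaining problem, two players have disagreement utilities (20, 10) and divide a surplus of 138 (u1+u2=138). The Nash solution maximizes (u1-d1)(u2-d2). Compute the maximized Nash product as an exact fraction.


Step 1: The Nash solution splits surplus symmetrically above the disagreement point
Step 2: u1 = (total + d1 - d2)/2 = (138 + 20 - 10)/2 = 74
Step 3: u2 = (total - d1 + d2)/2 = (138 - 20 + 10)/2 = 64
Step 4: Nash product = (74 - 20) * (64 - 10)
Step 5: = 54 * 54 = 2916

2916


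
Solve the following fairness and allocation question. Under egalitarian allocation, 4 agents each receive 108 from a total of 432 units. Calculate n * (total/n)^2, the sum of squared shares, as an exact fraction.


Step 1: Each agent's share = 432/4 = 108
Step 2: Square of each share = (108)^2 = 11664
Step 3: Sum of squares = 4 * 11664 = 46656

46656


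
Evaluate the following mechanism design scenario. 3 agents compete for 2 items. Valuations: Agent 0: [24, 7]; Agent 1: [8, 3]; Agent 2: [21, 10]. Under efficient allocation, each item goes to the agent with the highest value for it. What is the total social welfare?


Step 1: For each item, find the maximum value among all agents.
Step 2: Item 0 -> Agent 0 (value 24)
Step 3: Item 1 -> Agent 2 (value 10)
Step 4: Total welfare = 24 + 10 = 34

34


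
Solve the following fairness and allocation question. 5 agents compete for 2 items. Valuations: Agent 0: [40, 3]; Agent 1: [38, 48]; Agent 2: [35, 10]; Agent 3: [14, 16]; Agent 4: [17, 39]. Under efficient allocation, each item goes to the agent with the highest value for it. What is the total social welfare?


Step 1: For each item, find the maximum value among all agents.
Step 2: Item 0 -> Agent 0 (value 40)
Step 3: Item 1 -> Agent 1 (value 48)
Step 4: Total welfare = 40 + 48 = 88

88


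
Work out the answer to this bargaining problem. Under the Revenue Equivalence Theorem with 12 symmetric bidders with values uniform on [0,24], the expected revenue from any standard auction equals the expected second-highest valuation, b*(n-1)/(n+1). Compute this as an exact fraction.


Step 1: By Revenue Equivalence, expected revenue = b*(n-1)/(n+1)
Step 2: Substituting n = 12, b = 24
Step 3: Revenue = 24*(12-1)/(12+1) = 24*11/13
Step 4: Revenue = 264/13

264/13


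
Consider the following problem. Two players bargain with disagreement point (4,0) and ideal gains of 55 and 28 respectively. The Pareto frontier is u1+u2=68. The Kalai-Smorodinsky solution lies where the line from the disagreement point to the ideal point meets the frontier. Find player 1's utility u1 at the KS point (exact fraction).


Step 1: At the KS point, (u1-d1)/r1 = (u2-d2)/r2 = t and u1+u2 = 68
Step 2: u1 = d1 + r1*t and u2 = d2 + r2*t, so (d1 + r1*t) + (d2 + r2*t) = 68
Step 3: t = (68 - 4 - 0)/(55 + 28) = 64/83
Step 4: u1 = d1 + r1*t = 4 + 55 * 64/83 = 3852/83
Step 5: (Check: u2 = d2 + r2*t = 1792/83; u1+u2 = 3852/83 + 1792/83 = 68, on the frontier.)

3852/83


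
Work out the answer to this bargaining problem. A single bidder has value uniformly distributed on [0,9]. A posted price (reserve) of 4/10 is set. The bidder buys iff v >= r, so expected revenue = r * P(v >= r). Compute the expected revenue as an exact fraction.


Step 1: Posted price r = 2/5, value support [0,9]
Step 2: P(v >= r) = (9 - 2/5)/9 = 43/45
Step 3: Expected revenue = r * P(v >= r) = 2/5 * 43/45
Step 4: Revenue = 86/225

86/225


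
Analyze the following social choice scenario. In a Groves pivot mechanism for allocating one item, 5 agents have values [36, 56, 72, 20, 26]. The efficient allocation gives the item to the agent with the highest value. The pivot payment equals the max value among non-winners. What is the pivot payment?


Step 1: The efficient winner is agent 2 with value 72
Step 2: Other agents' values: [36, 56, 20, 26]
Step 3: Pivot payment = max(others) = 56
Step 4: The winner pays 56

56


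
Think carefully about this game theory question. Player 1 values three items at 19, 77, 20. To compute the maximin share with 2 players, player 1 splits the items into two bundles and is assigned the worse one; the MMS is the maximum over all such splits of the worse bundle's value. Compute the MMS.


Step 1: Item values = 19, 77, 20
Step 2: Enumerate all 2-bundle partitions and take the smaller bundle:
  Partition 1: {19} vs {77,20} -> bundles 19, 97; min = 19
  Partition 2: {77} vs {19,20} -> bundles 77, 39; min = 39
  Partition 3: {20} vs {19,77} -> bundles 20, 96; min = 20
Step 3: MMS = max(19, 39, 20) = 39

39


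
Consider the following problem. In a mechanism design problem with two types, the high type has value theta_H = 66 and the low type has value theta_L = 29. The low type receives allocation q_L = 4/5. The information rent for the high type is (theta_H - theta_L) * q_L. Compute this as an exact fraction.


Step 1: theta_H - theta_L = 66 - 29 = 37
Step 2: Information rent = (theta_H - theta_L) * q_L
Step 3: = 37 * 4/5
Step 4: = 148/5

148/5


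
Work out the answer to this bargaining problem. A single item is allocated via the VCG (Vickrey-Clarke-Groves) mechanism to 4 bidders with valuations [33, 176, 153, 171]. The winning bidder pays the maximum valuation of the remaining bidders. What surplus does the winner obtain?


Step 1: The winner is the agent with the highest value: agent 1 with value 176
Step 2: Values of other agents: [33, 153, 171]
Step 3: VCG payment = max of others' values = 171
Step 4: Surplus = 176 - 171 = 5

5


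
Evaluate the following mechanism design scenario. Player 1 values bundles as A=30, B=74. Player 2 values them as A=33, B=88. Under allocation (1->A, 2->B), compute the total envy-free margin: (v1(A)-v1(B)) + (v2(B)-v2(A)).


Step 1: Player 1's margin = v1(A) - v1(B) = 30 - 74 = -44
Step 2: Player 2's margin = v2(B) - v2(A) = 88 - 33 = 55
Step 3: Total margin = -44 + 55 = 11

11


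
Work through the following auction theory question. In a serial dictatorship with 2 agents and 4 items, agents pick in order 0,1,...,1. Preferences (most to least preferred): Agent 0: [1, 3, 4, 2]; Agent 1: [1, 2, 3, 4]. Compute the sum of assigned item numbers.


Step 1: Agent 0 picks item 1
Step 2: Agent 1 picks item 2
Step 3: Sum = 1 + 2 = 3

3


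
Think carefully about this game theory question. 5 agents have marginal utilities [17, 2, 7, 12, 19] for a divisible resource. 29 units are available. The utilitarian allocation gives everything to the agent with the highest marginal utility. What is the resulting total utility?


Step 1: The marginal utilities are [17, 2, 7, 12, 19]
Step 2: The highest marginal utility is 19
Step 3: All 29 units go to that agent
Step 4: Total utility = 19 * 29 = 551

551


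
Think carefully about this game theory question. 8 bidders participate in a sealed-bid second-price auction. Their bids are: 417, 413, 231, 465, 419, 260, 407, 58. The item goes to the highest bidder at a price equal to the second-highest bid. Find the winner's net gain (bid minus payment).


Step 1: Sort bids in descending order: 465, 419, 417, 413, 407, 260, 231, 58
Step 2: The winning bid is the highest: 465
Step 3: The payment equals the second-highest bid: 419
Step 4: Surplus = winner's bid - payment = 465 - 419 = 46

46


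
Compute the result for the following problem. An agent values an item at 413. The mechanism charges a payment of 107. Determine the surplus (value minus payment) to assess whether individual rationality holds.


Step 1: Surplus = value - payment = 413 - 107 = 306
Step 2: IR is satisfied (surplus >= 0)

306


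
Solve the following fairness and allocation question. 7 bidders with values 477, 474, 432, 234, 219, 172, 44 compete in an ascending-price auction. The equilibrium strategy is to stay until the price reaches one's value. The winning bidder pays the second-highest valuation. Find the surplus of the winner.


Step 1: Identify the highest value: 477
Step 2: Identify the second-highest value: 474
Step 3: The final price = second-highest value = 474
Step 4: Surplus = 477 - 474 = 3

3


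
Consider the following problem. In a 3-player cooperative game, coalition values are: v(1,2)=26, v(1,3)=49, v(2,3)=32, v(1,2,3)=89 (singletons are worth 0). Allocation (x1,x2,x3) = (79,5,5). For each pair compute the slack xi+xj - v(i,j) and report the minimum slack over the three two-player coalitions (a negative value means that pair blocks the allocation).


Step 1: Slack for coalition (1,2): x1+x2 - v12 = 84 - 26 = 58
Step 2: Slack for coalition (1,3): x1+x3 - v13 = 84 - 49 = 35
Step 3: Slack for coalition (2,3): x2+x3 - v23 = 10 - 32 = -22
Step 4: Minimum slack = min(58, 35, -22) = -22, attained by (2,3); coalition (2,3) can block (slack < 0), so the allocation is not in the core

-22


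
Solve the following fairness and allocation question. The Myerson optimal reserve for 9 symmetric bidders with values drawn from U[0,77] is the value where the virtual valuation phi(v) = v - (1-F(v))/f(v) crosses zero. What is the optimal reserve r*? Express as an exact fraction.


Step 1: For U[0,77], F(v) = v/77 and f(v) = 1/77
Step 2: phi(v) = v - (1 - v/77)/(1/77) = v - (77 - v) = 2v - 77
Step 3: Set phi(r*) = 0: 2r* - 77 = 0
Step 4: r* = 77/2 (the number of bidders n = 9 does not enter)

77/2


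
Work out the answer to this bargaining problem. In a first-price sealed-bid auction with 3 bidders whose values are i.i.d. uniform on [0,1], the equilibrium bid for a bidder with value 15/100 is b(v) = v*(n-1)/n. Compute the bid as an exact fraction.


Step 1: The symmetric BNE bidding function is b(v) = v * (n-1) / n
Step 2: Substitute v = 3/20 and n = 3
Step 3: b = 3/20 * 2/3
Step 4: b = 1/10

1/10


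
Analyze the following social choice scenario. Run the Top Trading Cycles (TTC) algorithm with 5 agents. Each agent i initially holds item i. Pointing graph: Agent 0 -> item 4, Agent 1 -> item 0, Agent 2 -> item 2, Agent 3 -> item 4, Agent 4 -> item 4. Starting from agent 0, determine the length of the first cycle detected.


Step 1: Trace the pointer graph from agent 0: 0 -> 4 -> 4
Step 2: A cycle is detected when we revisit agent 4
Step 3: The cycle is: 4 -> 4
Step 4: Cycle length = 1

1


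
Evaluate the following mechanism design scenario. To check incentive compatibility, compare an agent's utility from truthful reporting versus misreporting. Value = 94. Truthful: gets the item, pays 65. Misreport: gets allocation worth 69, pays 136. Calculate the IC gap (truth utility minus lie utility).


Step 1: U(truth) = value - payment = 94 - 65 = 29
Step 2: U(lie) = allocation - payment = 69 - 136 = -67
Step 3: IC gap = 29 - (-67) = 96

96


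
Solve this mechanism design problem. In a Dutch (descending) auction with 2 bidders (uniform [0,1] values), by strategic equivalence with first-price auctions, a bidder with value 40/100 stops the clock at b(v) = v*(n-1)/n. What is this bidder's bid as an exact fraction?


Step 1: Dutch auctions are strategically equivalent to first-price auctions
Step 2: The equilibrium bid is b(v) = v*(n-1)/n
Step 3: b = 2/5 * 1/2
Step 4: b = 1/5

1/5


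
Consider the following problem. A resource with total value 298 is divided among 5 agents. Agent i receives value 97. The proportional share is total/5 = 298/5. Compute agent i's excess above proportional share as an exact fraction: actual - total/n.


Step 1: Proportional share = 298/5
Step 2: Agent's actual allocation = 97
Step 3: Excess = 97 - 298/5 = 187/5

187/5


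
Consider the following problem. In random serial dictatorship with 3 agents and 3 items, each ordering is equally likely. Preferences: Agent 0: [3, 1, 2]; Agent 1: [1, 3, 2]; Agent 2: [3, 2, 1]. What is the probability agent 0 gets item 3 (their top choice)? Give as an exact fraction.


Step 1: Agent 0 wants item 3
Step 2: There are 6 possible orderings of agents
Step 3: In 3 orderings, agent 0 gets item 3
Step 4: Probability = 3/6 = 1/2

1/2


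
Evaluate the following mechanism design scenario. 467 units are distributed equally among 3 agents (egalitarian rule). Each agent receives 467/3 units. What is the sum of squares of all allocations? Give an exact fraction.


Step 1: Each agent's share = 467/3
Step 2: Square of each share = (467/3)^2 = 218089/9
Step 3: Sum of squares = 3 * 218089/9 = 218089/3

218089/3


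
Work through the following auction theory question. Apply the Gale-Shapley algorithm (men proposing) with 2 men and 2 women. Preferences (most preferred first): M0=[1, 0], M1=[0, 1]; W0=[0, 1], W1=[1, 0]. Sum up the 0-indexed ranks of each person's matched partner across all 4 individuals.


Step 1: Run Gale-Shapley (men propose, women hold best offer):
  M0 proposes to W1; she accepts
  M1 proposes to W0; she accepts
Step 2: Final matching: W0-M1, W1-M0
Step 3: 0-indexed ranks (man's rank of his match, then woman's): 0 + 1 + 0 + 1
Step 4: Total rank sum = 2

2


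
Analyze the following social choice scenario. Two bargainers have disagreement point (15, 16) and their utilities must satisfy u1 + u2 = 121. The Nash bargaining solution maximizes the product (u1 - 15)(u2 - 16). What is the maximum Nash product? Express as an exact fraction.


Step 1: The Nash solution splits surplus symmetrically above the disagreement point
Step 2: u1 = (total + d1 - d2)/2 = (121 + 15 - 16)/2 = 60
Step 3: u2 = (total - d1 + d2)/2 = (121 - 15 + 16)/2 = 61
Step 4: Nash product = (60 - 15) * (61 - 16)
Step 5: = 45 * 45 = 2025

2025


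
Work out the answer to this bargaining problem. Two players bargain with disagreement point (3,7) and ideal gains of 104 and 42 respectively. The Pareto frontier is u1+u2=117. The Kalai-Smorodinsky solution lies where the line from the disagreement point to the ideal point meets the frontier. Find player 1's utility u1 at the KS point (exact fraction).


Step 1: At the KS point, (u1-d1)/r1 = (u2-d2)/r2 = t and u1+u2 = 117
Step 2: u1 = d1 + r1*t and u2 = d2 + r2*t, so (d1 + r1*t) + (d2 + r2*t) = 117
Step 3: t = (117 - 3 - 7)/(104 + 42) = 107/146
Step 4: u1 = d1 + r1*t = 3 + 104 * 107/146 = 5783/73
Step 5: (Check: u2 = d2 + r2*t = 2758/73; u1+u2 = 5783/73 + 2758/73 = 117, on the frontier.)

5783/73


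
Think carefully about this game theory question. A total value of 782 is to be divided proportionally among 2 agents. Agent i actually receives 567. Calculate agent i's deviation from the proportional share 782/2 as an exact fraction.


Step 1: Proportional share = 782/2 = 391
Step 2: Agent's actual allocation = 567
Step 3: Excess = 567 - 391 = 176

176


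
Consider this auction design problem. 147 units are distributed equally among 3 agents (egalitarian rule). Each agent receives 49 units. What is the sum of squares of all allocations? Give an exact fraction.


Step 1: Each agent's share = 147/3 = 49
Step 2: Square of each share = (49)^2 = 2401
Step 3: Sum of squares = 3 * 2401 = 7203

7203


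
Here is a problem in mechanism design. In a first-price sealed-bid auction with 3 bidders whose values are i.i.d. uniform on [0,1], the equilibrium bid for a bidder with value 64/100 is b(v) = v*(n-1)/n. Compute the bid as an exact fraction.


Step 1: The symmetric BNE bidding function is b(v) = v * (n-1) / n
Step 2: Substitute v = 16/25 and n = 3
Step 3: b = 16/25 * 2/3
Step 4: b = 32/75

32/75


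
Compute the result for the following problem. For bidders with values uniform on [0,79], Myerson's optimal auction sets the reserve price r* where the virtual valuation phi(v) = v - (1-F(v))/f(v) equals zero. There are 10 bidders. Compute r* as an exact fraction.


Step 1: For U[0,79], F(v) = v/79 and f(v) = 1/79
Step 2: phi(v) = v - (1 - v/79)/(1/79) = v - (79 - v) = 2v - 79
Step 3: Set phi(r*) = 0: 2r* - 79 = 0
Step 4: r* = 79/2 (the number of bidders n = 10 does not enter)

79/2


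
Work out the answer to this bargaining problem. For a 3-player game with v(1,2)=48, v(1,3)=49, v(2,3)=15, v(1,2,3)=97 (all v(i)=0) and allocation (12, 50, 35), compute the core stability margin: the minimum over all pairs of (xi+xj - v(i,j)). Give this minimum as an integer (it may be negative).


Step 1: Slack for coalition (1,2): x1+x2 - v12 = 62 - 48 = 14
Step 2: Slack for coalition (1,3): x1+x3 - v13 = 47 - 49 = -2
Step 3: Slack for coalition (2,3): x2+x3 - v23 = 85 - 15 = 70
Step 4: Minimum slack = min(14, -2, 70) = -2, attained by (1,3); coalition (1,3) can block (slack < 0), so the allocation is not in the core

-2


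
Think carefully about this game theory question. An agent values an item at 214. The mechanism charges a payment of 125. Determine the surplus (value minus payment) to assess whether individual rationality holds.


Step 1: Surplus = value - payment = 214 - 125 = 89
Step 2: IR is satisfied (surplus >= 0)

89


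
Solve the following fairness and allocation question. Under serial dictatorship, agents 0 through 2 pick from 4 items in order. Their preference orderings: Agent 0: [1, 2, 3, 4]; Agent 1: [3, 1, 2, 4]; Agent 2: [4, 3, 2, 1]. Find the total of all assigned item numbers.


Step 1: Agent 0 picks item 1
Step 2: Agent 1 picks item 3
Step 3: Agent 2 picks item 4
Step 4: Sum = 1 + 3 + 4 = 8

8


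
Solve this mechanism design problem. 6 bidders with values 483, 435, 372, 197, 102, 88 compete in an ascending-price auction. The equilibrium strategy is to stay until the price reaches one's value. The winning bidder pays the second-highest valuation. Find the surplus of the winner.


Step 1: Identify the highest value: 483
Step 2: Identify the second-highest value: 435
Step 3: The final price = second-highest value = 435
Step 4: Surplus = 483 - 435 = 48

48


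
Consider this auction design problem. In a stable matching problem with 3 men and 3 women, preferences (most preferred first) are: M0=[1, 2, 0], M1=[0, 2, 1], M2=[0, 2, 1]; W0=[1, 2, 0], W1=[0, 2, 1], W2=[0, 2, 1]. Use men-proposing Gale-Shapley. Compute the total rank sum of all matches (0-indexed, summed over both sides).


Step 1: Run Gale-Shapley (men propose, women hold best offer):
  M0 proposes to W1; she accepts
  M1 proposes to W0; she accepts
  M2 proposes to W0; rejected
  M2 proposes to W2; she accepts
Step 2: Final matching: W0-M1, W1-M0, W2-M2
Step 3: 0-indexed ranks (man's rank of his match, then woman's): 0 + 0 + 0 + 0 + 1 + 1
Step 4: Total rank sum = 2

2


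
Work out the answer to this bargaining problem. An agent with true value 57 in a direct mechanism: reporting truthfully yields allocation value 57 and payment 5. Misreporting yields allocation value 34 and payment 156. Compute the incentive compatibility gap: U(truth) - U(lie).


Step 1: U(truth) = value - payment = 57 - 5 = 52
Step 2: U(lie) = allocation - payment = 34 - 156 = -122
Step 3: IC gap = 52 - (-122) = 174

174


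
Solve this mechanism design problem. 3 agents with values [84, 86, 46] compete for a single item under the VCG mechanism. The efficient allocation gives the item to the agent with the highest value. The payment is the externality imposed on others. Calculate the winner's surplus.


Step 1: The winner is the agent with the highest value: agent 1 with value 86
Step 2: Values of other agents: [84, 46]
Step 3: VCG payment = max of others' values = 84
Step 4: Surplus = 86 - 84 = 2

2


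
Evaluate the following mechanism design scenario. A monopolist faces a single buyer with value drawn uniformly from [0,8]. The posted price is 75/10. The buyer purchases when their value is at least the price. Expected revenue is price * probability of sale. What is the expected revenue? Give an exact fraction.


Step 1: Posted price r = 15/2, value support [0,8]
Step 2: P(v >= r) = (8 - 15/2)/8 = 1/16
Step 3: Expected revenue = r * P(v >= r) = 15/2 * 1/16
Step 4: Revenue = 15/32

15/32


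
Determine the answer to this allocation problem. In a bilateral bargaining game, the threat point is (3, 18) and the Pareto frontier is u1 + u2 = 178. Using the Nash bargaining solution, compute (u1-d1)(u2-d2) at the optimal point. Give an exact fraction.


Step 1: The Nash solution splits surplus symmetrically above the disagreement point
Step 2: u1 = (total + d1 - d2)/2 = (178 + 3 - 18)/2 = 163/2
Step 3: u2 = (total - d1 + d2)/2 = (178 - 3 + 18)/2 = 193/2
Step 4: Nash product = (163/2 - 3) * (193/2 - 18)
Step 5: = 157/2 * 157/2 = 24649/4

24649/4


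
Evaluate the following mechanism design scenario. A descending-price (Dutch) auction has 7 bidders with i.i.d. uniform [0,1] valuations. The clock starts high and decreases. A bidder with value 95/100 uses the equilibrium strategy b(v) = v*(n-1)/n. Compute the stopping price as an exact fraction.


Step 1: Dutch auctions are strategically equivalent to first-price auctions
Step 2: The equilibrium bid is b(v) = v*(n-1)/n
Step 3: b = 19/20 * 6/7
Step 4: b = 57/70

57/70


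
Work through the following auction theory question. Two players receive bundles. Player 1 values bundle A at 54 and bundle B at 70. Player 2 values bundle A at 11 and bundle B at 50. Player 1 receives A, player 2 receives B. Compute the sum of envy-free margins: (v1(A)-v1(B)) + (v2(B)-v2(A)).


Step 1: Player 1's margin = v1(A) - v1(B) = 54 - 70 = -16
Step 2: Player 2's margin = v2(B) - v2(A) = 50 - 11 = 39
Step 3: Total margin = -16 + 39 = 23

23


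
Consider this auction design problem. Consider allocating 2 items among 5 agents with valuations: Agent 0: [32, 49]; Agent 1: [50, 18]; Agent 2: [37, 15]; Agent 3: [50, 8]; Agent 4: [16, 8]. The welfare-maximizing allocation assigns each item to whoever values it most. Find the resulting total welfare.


Step 1: For each item, find the maximum value among all agents.
Step 2: Item 0 -> Agent 1 (value 50)
Step 3: Item 1 -> Agent 0 (value 49)
Step 4: Total welfare = 50 + 49 = 99

99


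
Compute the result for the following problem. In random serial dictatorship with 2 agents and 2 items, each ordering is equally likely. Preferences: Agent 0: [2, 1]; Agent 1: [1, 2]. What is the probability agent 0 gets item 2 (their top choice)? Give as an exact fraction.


Step 1: Agent 0 wants item 2
Step 2: There are 2 possible orderings of agents
Step 3: In 2 orderings, agent 0 gets item 2
Step 4: Probability = 2/2 = 1

1


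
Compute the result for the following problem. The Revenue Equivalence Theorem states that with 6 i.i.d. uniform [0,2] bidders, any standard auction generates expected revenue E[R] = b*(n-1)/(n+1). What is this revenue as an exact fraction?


Step 1: By Revenue Equivalence, expected revenue = b*(n-1)/(n+1)
Step 2: Substituting n = 6, b = 2
Step 3: Revenue = 2*(6-1)/(6+1) = 2*5/7
Step 4: Revenue = 10/7

10/7


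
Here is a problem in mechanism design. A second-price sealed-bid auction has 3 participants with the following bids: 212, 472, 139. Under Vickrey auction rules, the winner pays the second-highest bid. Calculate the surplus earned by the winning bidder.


Step 1: Sort bids in descending order: 472, 212, 139
Step 2: The winning bid is the highest: 472
Step 3: The payment equals the second-highest bid: 212
Step 4: Surplus = winner's bid - payment = 472 - 212 = 260

260


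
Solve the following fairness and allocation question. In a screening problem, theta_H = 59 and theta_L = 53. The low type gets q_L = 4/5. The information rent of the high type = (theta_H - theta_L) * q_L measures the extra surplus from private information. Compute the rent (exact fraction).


Step 1: theta_H - theta_L = 59 - 53 = 6
Step 2: Information rent = (theta_H - theta_L) * q_L
Step 3: = 6 * 4/5
Step 4: = 24/5

24/5


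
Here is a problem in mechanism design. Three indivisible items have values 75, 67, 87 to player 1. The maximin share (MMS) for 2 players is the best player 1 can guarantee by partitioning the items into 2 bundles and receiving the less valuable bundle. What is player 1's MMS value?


Step 1: Item values = 75, 67, 87
Step 2: Enumerate all 2-bundle partitions and take the smaller bundle:
  Partition 1: {75} vs {67,87} -> bundles 75, 154; min = 75
  Partition 2: {67} vs {75,87} -> bundles 67, 162; min = 67
  Partition 3: {87} vs {75,67} -> bundles 87, 142; min = 87
Step 3: MMS = max(75, 67, 87) = 87

87


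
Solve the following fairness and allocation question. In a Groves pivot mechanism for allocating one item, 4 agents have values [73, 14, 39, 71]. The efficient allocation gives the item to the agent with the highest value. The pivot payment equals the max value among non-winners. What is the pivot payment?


Step 1: The efficient winner is agent 0 with value 73
Step 2: Other agents' values: [14, 39, 71]
Step 3: Pivot payment = max(others) = 71
Step 4: The winner pays 71

71


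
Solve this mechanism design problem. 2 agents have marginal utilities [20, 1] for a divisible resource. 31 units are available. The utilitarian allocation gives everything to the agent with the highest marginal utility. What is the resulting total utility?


Step 1: The marginal utilities are [20, 1]
Step 2: The highest marginal utility is 20
Step 3: All 31 units go to that agent
Step 4: Total utility = 20 * 31 = 620

620


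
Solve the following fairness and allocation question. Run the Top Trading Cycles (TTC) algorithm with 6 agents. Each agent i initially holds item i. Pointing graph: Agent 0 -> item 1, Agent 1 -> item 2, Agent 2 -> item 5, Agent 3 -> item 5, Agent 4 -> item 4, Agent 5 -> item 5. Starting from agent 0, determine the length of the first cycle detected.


Step 1: Trace the pointer graph from agent 0: 0 -> 1 -> 2 -> 5 -> 5
Step 2: A cycle is detected when we revisit agent 5
Step 3: The cycle is: 5 -> 5
Step 4: Cycle length = 1

1


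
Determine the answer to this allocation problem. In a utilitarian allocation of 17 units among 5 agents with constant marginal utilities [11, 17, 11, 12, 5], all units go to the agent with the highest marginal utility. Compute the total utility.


Step 1: The marginal utilities are [11, 17, 11, 12, 5]
Step 2: The highest marginal utility is 17
Step 3: All 17 units go to that agent
Step 4: Total utility = 17 * 17 = 289

289


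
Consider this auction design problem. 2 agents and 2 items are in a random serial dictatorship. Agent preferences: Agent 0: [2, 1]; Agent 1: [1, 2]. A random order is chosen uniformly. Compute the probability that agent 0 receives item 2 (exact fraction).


Step 1: Agent 0 wants item 2
Step 2: There are 2 possible orderings of agents
Step 3: In 2 orderings, agent 0 gets item 2
Step 4: Probability = 2/2 = 1

1


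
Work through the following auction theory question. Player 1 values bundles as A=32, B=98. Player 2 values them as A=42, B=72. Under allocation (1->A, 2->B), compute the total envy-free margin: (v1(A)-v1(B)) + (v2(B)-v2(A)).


Step 1: Player 1's margin = v1(A) - v1(B) = 32 - 98 = -66
Step 2: Player 2's margin = v2(B) - v2(A) = 72 - 42 = 30
Step 3: Total margin = -66 + 30 = -36

-36


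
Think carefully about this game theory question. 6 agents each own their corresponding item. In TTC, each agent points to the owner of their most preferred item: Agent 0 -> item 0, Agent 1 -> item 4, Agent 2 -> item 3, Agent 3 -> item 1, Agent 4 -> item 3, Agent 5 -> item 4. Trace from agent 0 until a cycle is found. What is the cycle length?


Step 1: Trace the pointer graph from agent 0: 0 -> 0
Step 2: A cycle is detected when we revisit agent 0
Step 3: The cycle is: 0 -> 0
Step 4: Cycle length = 1

1


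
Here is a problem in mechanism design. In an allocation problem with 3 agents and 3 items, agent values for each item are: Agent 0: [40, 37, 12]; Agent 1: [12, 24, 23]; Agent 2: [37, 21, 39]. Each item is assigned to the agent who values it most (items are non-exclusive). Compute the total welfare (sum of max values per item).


Step 1: For each item, find the maximum value among all agents.
Step 2: Item 0 -> Agent 0 (value 40)
Step 3: Item 1 -> Agent 0 (value 37)
Step 4: Item 2 -> Agent 2 (value 39)
Step 5: Total welfare = 40 + 37 + 39 = 116

116


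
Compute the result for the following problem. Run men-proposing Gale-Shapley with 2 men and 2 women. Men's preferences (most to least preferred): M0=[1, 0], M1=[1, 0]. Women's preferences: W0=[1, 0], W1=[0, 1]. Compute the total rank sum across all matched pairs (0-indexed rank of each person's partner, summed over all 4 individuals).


Step 1: Run Gale-Shapley (men propose, women hold best offer):
  M0 proposes to W1; she accepts
  M1 proposes to W1; rejected
  M1 proposes to W0; she accepts
Step 2: Final matching: W0-M1, W1-M0
Step 3: 0-indexed ranks (man's rank of his match, then woman's): 1 + 0 + 0 + 0
Step 4: Total rank sum = 1

1


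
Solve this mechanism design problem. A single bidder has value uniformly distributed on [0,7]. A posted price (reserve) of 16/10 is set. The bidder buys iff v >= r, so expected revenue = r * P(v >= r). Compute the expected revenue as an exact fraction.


Step 1: Posted price r = 8/5, value support [0,7]
Step 2: P(v >= r) = (7 - 8/5)/7 = 27/35
Step 3: Expected revenue = r * P(v >= r) = 8/5 * 27/35
Step 4: Revenue = 216/175

216/175


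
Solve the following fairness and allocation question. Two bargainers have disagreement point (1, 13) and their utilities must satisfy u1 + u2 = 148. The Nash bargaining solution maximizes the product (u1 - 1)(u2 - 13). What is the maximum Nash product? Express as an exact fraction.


Step 1: The Nash solution splits surplus symmetrically above the disagreement point
Step 2: u1 = (total + d1 - d2)/2 = (148 + 1 - 13)/2 = 68
Step 3: u2 = (total - d1 + d2)/2 = (148 - 1 + 13)/2 = 80
Step 4: Nash product = (68 - 1) * (80 - 13)
Step 5: = 67 * 67 = 4489

4489


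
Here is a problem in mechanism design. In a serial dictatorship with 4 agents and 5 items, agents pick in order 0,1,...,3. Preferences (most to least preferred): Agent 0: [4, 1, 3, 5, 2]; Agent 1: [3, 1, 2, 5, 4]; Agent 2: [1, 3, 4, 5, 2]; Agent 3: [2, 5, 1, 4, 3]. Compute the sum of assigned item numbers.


Step 1: Agent 0 picks item 4
Step 2: Agent 1 picks item 3
Step 3: Agent 2 picks item 1
Step 4: Agent 3 picks item 2
Step 5: Sum = 4 + 3 + 1 + 2 = 10

10


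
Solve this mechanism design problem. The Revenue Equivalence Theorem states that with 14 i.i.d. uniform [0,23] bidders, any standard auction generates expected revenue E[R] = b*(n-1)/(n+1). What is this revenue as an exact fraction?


Step 1: By Revenue Equivalence, expected revenue = b*(n-1)/(n+1)
Step 2: Substituting n = 14, b = 23
Step 3: Revenue = 23*(14-1)/(14+1) = 23*13/15
Step 4: Revenue = 299/15

299/15


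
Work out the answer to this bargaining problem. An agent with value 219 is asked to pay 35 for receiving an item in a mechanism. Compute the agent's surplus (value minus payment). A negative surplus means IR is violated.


Step 1: Surplus = value - payment = 219 - 35 = 184
Step 2: IR is satisfied (surplus >= 0)

184


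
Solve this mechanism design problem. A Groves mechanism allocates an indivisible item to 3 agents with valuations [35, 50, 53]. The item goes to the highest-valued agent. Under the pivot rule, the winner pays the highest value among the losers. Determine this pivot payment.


Step 1: The efficient winner is agent 2 with value 53
Step 2: Other agents' values: [35, 50]
Step 3: Pivot payment = max(others) = 50
Step 4: The winner pays 50

50


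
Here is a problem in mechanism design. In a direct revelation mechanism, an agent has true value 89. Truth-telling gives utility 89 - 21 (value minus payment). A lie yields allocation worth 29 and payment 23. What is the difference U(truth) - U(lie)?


Step 1: U(truth) = value - payment = 89 - 21 = 68
Step 2: U(lie) = allocation - payment = 29 - 23 = 6
Step 3: IC gap = 68 - 6 = 62

62


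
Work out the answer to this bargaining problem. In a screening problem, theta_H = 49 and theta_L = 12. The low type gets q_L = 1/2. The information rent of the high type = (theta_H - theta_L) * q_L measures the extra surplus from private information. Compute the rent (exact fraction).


Step 1: theta_H - theta_L = 49 - 12 = 37
Step 2: Information rent = (theta_H - theta_L) * q_L
Step 3: = 37 * 1/2
Step 4: = 37/2

37/2


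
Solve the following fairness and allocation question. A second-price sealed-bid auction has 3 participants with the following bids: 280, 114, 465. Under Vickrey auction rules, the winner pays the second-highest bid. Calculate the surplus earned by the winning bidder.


Step 1: Sort bids in descending order: 465, 280, 114
Step 2: The winning bid is the highest: 465
Step 3: The payment equals the second-highest bid: 280
Step 4: Surplus = winner's bid - payment = 465 - 280 = 185

185


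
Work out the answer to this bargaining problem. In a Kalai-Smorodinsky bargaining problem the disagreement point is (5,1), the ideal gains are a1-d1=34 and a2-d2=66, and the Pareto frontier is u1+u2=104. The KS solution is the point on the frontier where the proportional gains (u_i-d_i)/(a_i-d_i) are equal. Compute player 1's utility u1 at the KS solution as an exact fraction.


Step 1: At the KS point, (u1-d1)/r1 = (u2-d2)/r2 = t and u1+u2 = 104
Step 2: u1 = d1 + r1*t and u2 = d2 + r2*t, so (d1 + r1*t) + (d2 + r2*t) = 104
Step 3: t = (104 - 5 - 1)/(34 + 66) = 98/100 = 49/50
Step 4: u1 = d1 + r1*t = 5 + 34 * 49/50 = 958/25
Step 5: (Check: u2 = d2 + r2*t = 1642/25; u1+u2 = 958/25 + 1642/25 = 104, on the frontier.)

958/25


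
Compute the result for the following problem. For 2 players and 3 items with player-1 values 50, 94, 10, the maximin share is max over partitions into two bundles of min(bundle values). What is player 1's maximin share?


Step 1: Item values = 50, 94, 10
Step 2: Enumerate all 2-bundle partitions and take the smaller bundle:
  Partition 1: {50} vs {94,10} -> bundles 50, 104; min = 50
  Partition 2: {94} vs {50,10} -> bundles 94, 60; min = 60
  Partition 3: {10} vs {50,94} -> bundles 10, 144; min = 10
Step 3: MMS = max(50, 60, 10) = 60

60


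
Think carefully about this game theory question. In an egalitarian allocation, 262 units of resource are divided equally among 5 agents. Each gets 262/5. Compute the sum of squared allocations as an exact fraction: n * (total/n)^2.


Step 1: Each agent's share = 262/5
Step 2: Square of each share = (262/5)^2 = 68644/25
Step 3: Sum of squares = 5 * 68644/25 = 68644/5

68644/5


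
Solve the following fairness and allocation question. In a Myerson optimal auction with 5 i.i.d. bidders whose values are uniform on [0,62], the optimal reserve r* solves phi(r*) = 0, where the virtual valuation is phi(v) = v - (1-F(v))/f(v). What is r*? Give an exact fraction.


Step 1: For U[0,62], F(v) = v/62 and f(v) = 1/62
Step 2: phi(v) = v - (1 - v/62)/(1/62) = v - (62 - v) = 2v - 62
Step 3: Set phi(r*) = 0: 2r* - 62 = 0
Step 4: r* = 62/2 = 31 (the number of bidders n = 5 does not enter)

31
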